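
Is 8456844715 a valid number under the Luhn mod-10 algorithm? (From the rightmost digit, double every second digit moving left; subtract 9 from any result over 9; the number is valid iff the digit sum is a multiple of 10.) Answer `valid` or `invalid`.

From the right, keep odd positions and double even positions (subtract 9 from any doubled value over 9):
  doubled (positions 2,4,...): 2 8 7 1 7 → sum 25
  kept (positions 1,3,...): 5 7 4 6 4 → sum 26
Total = 51.
51 mod 10 = 1, so the number is invalid.

invalid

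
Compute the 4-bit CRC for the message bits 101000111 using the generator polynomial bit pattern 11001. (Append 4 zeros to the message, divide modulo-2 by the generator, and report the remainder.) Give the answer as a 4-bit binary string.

0100

Append 4 zeros: 1010001110000. Divide by 11001 (XOR where the leading bit is 1):
  pos 0: 10100 XOR 11001 = 01101
  pos 1: 11010 XOR 11001 = 00011
  pos 4: 11111 XOR 11001 = 00110
  pos 6: 11000 XOR 11001 = 00001
Remainder (last 4 bits) = 0100. This is the CRC / FCS.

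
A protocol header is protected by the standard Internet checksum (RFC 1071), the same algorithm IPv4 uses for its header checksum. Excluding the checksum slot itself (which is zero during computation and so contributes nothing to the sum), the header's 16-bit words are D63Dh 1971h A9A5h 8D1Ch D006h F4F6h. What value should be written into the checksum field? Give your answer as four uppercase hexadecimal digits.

1491

One's-complement addition (fold any carry out of bit 15 back into bit 0):
  0xD63D + 0x1971 = 0x0EFAE
  0xEFAE + 0xA9A5 = 0x19953 → wrap carry → 0x9954
  0x9954 + 0x8D1C = 0x12670 → wrap carry → 0x2671
  0x2671 + 0xD006 = 0x0F677
  0xF677 + 0xF4F6 = 0x1EB6D → wrap carry → 0xEB6E
One's-complement sum = 0xEB6E.
Checksum = ~0xEB6E & 0xFFFF = 0x1491.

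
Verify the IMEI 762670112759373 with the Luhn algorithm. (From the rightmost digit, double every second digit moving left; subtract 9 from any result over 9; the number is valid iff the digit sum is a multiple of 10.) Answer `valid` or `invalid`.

invalid

From the right, keep odd positions and double even positions (subtract 9 from any doubled value over 9):
  doubled (positions 2,4,...): 5 9 5 2 0 3 3 → sum 27
  kept (positions 1,3,...): 3 3 5 2 1 7 2 7 → sum 30
Total = 57.
57 mod 10 = 7, so the number is invalid.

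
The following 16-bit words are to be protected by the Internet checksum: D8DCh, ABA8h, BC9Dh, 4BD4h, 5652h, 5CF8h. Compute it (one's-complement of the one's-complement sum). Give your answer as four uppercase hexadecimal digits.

One's-complement addition (fold any carry out of bit 15 back into bit 0):
  0xD8DC + 0xABA8 = 0x18484 → wrap carry → 0x8485
  0x8485 + 0xBC9D = 0x14122 → wrap carry → 0x4123
  0x4123 + 0x4BD4 = 0x08CF7
  0x8CF7 + 0x5652 = 0x0E349
  0xE349 + 0x5CF8 = 0x14041 → wrap carry → 0x4042
One's-complement sum = 0x4042.
Checksum = ~0x4042 & 0xFFFF = 0xBFBD.

BFBD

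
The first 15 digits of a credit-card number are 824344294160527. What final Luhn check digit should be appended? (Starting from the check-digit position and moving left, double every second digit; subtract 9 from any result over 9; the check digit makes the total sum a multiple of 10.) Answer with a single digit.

5

Partial digits right→left: 7 2 5 0 6 1 4 9 2 4 4 3 4 2 8
Double every second digit counting from the check-digit position (so the 1st, 3rd, 5th, ... of the partial from the right).
  doubled (with −9 where >9): 5 1 3 8 4 8 8 7 → sum 44
  kept as-is: 2 0 1 9 4 3 2 → sum 21
Total = 44 + 21 = 65.
Check digit = (10 − (65 mod 10)) mod 10 = 5.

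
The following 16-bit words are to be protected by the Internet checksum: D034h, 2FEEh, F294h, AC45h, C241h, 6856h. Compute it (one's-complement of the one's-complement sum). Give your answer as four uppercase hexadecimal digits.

366A

One's-complement addition (fold any carry out of bit 15 back into bit 0):
  0xD034 + 0x2FEE = 0x10022 → wrap carry → 0x0023
  0x0023 + 0xF294 = 0x0F2B7
  0xF2B7 + 0xAC45 = 0x19EFC → wrap carry → 0x9EFD
  0x9EFD + 0xC241 = 0x1613E → wrap carry → 0x613F
  0x613F + 0x6856 = 0x0C995
One's-complement sum = 0xC995.
Checksum = ~0xC995 & 0xFFFF = 0x366A.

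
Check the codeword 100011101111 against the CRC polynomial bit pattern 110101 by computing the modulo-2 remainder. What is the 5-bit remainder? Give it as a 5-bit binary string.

Modulo-2 division of 100011101111 by 110101:
  pos 0: 100011 XOR 110101 = 010110
  pos 1: 101101 XOR 110101 = 011000
  pos 2: 110000 XOR 110101 = 000101
  pos 5: 101111 XOR 110101 = 011010
  pos 6: 110101 XOR 110101 = 000000
Remainder = 00000 (zero — the frame passes the CRC check).

00000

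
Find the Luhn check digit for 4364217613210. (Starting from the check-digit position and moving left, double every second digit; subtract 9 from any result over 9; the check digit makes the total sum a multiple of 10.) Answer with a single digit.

Partial digits right→left: 0 1 2 3 1 6 7 1 2 4 6 3 4
Double every second digit counting from the check-digit position (so the 1st, 3rd, 5th, ... of the partial from the right).
  doubled (with −9 where >9): 0 4 2 5 4 3 8 → sum 26
  kept as-is: 1 3 6 1 4 3 → sum 18
Total = 26 + 18 = 44.
Check digit = (10 − (44 mod 10)) mod 10 = 6.

6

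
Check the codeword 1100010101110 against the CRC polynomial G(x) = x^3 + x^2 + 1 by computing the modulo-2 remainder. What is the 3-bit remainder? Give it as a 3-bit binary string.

101

Modulo-2 division of 1100010101110 by 1101:
  pos 0: 1100 XOR 1101 = 0001
  pos 3: 1010 XOR 1101 = 0111
  pos 4: 1111 XOR 1101 = 0010
  pos 6: 1001 XOR 1101 = 0100
  pos 7: 1001 XOR 1101 = 0100
  pos 8: 1001 XOR 1101 = 0100
  pos 9: 1000 XOR 1101 = 0101
Remainder = 101 (nonzero — an error is detected).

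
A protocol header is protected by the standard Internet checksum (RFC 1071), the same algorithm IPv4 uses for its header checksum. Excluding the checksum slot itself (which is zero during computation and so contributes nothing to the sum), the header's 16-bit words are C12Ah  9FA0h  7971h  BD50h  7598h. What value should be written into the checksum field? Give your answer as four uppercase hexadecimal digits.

F2D9

One's-complement addition (fold any carry out of bit 15 back into bit 0):
  0xC12A + 0x9FA0 = 0x160CA → wrap carry → 0x60CB
  0x60CB + 0x7971 = 0x0DA3C
  0xDA3C + 0xBD50 = 0x1978C → wrap carry → 0x978D
  0x978D + 0x7598 = 0x10D25 → wrap carry → 0x0D26
One's-complement sum = 0x0D26.
Checksum = ~0x0D26 & 0xFFFF = 0xF2D9.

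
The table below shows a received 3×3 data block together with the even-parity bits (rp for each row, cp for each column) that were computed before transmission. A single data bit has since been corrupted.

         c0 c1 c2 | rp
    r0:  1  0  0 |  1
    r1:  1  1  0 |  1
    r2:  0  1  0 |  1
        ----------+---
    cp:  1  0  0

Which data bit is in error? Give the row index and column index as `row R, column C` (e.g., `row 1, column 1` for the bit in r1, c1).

Recompute each row's even parity and compare to rp:
  r0: data parity 1, sent rp 1 → ok
  r1: data parity 0, sent rp 1 → mismatch
  r2: data parity 1, sent rp 1 → ok
Recompute each column's even parity and compare to cp:
  c0: data parity 0, sent cp 1 → mismatch
  c1: data parity 0, sent cp 0 → ok
  c2: data parity 0, sent cp 0 → ok
Exactly one row (r1) and one column (c0) fail → the flipped bit is at their intersection.

row 1, column 0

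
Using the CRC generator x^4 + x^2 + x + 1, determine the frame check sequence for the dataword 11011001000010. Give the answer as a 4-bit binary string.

Append 4 zeros: 110110010000100000. Divide by 10111 (XOR where the leading bit is 1):
  pos 0: 11011 XOR 10111 = 01100
  pos 1: 11000 XOR 10111 = 01111
  pos 2: 11110 XOR 10111 = 01001
  pos 3: 10011 XOR 10111 = 00100
  pos 5: 10000 XOR 10111 = 00111
  pos 7: 11100 XOR 10111 = 01011
  pos 8: 10111 XOR 10111 = 00000
Remainder (last 4 bits) = 0000. This is the CRC / FCS.

0000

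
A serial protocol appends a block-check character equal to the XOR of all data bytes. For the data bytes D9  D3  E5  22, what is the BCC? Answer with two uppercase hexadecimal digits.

XOR the bytes together:
  start with 0xD9
  0xD9 ⊕ 0xD3 = 0x0A
  0x0A ⊕ 0xE5 = 0xEF
  0xEF ⊕ 0x22 = 0xCD

CD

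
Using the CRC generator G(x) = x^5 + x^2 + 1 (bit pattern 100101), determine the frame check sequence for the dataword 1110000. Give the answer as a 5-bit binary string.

01100

Append 5 zeros: 111000000000. Divide by 100101 (XOR where the leading bit is 1):
  pos 0: 111000 XOR 100101 = 011101
  pos 1: 111010 XOR 100101 = 011111
  pos 2: 111110 XOR 100101 = 011011
  pos 3: 110110 XOR 100101 = 010011
  pos 4: 100110 XOR 100101 = 000011
Remainder (last 5 bits) = 01100. This is the CRC / FCS.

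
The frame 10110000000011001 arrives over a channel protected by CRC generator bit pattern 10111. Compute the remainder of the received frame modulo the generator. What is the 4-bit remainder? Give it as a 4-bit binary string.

0000

Modulo-2 division of 10110000000011001 by 10111:
  pos 0: 10110 XOR 10111 = 00001
  pos 4: 10000 XOR 10111 = 00111
  pos 6: 11100 XOR 10111 = 01011
  pos 7: 10110 XOR 10111 = 00001
  pos 11: 11100 XOR 10111 = 01011
  pos 12: 10111 XOR 10111 = 00000
Remainder = 0000 (zero — the frame passes the CRC check).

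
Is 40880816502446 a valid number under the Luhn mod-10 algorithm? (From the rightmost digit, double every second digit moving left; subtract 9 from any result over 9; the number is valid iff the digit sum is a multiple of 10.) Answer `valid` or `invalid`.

From the right, keep odd positions and double even positions (subtract 9 from any doubled value over 9):
  doubled (positions 2,4,...): 8 4 1 2 0 7 8 → sum 30
  kept (positions 1,3,...): 6 4 0 6 8 8 0 → sum 32
Total = 62.
62 mod 10 = 2, so the number is invalid.

invalid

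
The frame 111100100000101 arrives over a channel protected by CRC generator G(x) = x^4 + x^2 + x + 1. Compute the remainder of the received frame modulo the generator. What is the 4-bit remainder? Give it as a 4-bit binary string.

0100

Modulo-2 division of 111100100000101 by 10111:
  pos 0: 11110 XOR 10111 = 01001
  pos 1: 10010 XOR 10111 = 00101
  pos 3: 10110 XOR 10111 = 00001
  pos 7: 10000 XOR 10111 = 00111
  pos 9: 11110 XOR 10111 = 01001
  pos 10: 10011 XOR 10111 = 00100
Remainder = 0100 (nonzero — an error is detected).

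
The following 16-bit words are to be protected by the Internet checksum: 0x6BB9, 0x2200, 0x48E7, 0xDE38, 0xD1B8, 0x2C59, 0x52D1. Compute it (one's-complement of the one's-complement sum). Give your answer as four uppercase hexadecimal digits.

FA42

One's-complement addition (fold any carry out of bit 15 back into bit 0):
  0x6BB9 + 0x2200 = 0x08DB9
  0x8DB9 + 0x48E7 = 0x0D6A0
  0xD6A0 + 0xDE38 = 0x1B4D8 → wrap carry → 0xB4D9
  0xB4D9 + 0xD1B8 = 0x18691 → wrap carry → 0x8692
  0x8692 + 0x2C59 = 0x0B2EB
  0xB2EB + 0x52D1 = 0x105BC → wrap carry → 0x05BD
One's-complement sum = 0x05BD.
Checksum = ~0x05BD & 0xFFFF = 0xFA42.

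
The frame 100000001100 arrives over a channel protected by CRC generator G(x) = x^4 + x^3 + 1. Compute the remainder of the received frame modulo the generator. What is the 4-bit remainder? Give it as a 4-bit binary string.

Modulo-2 division of 100000001100 by 11001:
  pos 0: 10000 XOR 11001 = 01001
  pos 1: 10010 XOR 11001 = 01011
  pos 2: 10110 XOR 11001 = 01111
  pos 3: 11110 XOR 11001 = 00111
  pos 5: 11111 XOR 11001 = 00110
  pos 7: 11000 XOR 11001 = 00001
Remainder = 0001 (nonzero — an error is detected).

0001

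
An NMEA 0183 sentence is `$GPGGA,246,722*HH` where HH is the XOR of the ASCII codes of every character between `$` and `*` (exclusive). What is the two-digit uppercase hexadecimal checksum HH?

51

XOR the ASCII codes of the payload characters:
  'G' = 0x47 → acc = 0x47
  'P' = 0x50 → acc = 0x17
  'G' = 0x47 → acc = 0x50
  'G' = 0x47 → acc = 0x17
  'A' = 0x41 → acc = 0x56
  ',' = 0x2C → acc = 0x7A
  '2' = 0x32 → acc = 0x48
  '4' = 0x34 → acc = 0x7C
  '6' = 0x36 → acc = 0x4A
  ',' = 0x2C → acc = 0x66
  '7' = 0x37 → acc = 0x51
  '2' = 0x32 → acc = 0x63
  '2' = 0x32 → acc = 0x51
Checksum = 0x51.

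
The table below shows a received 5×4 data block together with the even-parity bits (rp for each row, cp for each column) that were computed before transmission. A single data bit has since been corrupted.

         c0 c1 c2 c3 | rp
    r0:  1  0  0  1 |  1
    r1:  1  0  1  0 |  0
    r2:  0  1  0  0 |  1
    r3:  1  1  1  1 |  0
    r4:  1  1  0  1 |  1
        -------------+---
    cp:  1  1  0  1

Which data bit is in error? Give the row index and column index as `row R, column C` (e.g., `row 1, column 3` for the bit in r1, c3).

Recompute each row's even parity and compare to rp:
  r0: data parity 0, sent rp 1 → mismatch
  r1: data parity 0, sent rp 0 → ok
  r2: data parity 1, sent rp 1 → ok
  r3: data parity 0, sent rp 0 → ok
  r4: data parity 1, sent rp 1 → ok
Recompute each column's even parity and compare to cp:
  c0: data parity 0, sent cp 1 → mismatch
  c1: data parity 1, sent cp 1 → ok
  c2: data parity 0, sent cp 0 → ok
  c3: data parity 1, sent cp 1 → ok
Exactly one row (r0) and one column (c0) fail → the flipped bit is at their intersection.

row 0, column 0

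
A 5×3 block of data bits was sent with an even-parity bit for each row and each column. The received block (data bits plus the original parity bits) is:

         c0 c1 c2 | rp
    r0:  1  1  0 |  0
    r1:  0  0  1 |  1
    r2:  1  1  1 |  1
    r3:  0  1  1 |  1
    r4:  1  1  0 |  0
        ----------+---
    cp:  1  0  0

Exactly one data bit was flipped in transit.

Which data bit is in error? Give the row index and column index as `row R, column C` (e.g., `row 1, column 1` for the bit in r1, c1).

row 3, column 2

Recompute each row's even parity and compare to rp:
  r0: data parity 0, sent rp 0 → ok
  r1: data parity 1, sent rp 1 → ok
  r2: data parity 1, sent rp 1 → ok
  r3: data parity 0, sent rp 1 → mismatch
  r4: data parity 0, sent rp 0 → ok
Recompute each column's even parity and compare to cp:
  c0: data parity 1, sent cp 1 → ok
  c1: data parity 0, sent cp 0 → ok
  c2: data parity 1, sent cp 0 → mismatch
Exactly one row (r3) and one column (c2) fail → the flipped bit is at their intersection.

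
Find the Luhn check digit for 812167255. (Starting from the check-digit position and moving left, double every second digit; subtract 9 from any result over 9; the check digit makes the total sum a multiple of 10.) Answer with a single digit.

7

Partial digits right→left: 5 5 2 7 6 1 2 1 8
Double every second digit counting from the check-digit position (so the 1st, 3rd, 5th, ... of the partial from the right).
  doubled (with −9 where >9): 1 4 3 4 7 → sum 19
  kept as-is: 5 7 1 1 → sum 14
Total = 19 + 14 = 33.
Check digit = (10 − (33 mod 10)) mod 10 = 7.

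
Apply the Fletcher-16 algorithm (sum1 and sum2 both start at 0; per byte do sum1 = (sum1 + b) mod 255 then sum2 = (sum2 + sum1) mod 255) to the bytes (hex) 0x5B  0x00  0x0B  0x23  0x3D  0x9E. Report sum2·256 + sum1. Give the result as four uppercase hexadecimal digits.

Running sums (mod 255):
  after byte 0 (0x5B): sum1=91, sum2=91
  after byte 1 (0x00): sum1=91, sum2=182
  after byte 2 (0x0B): sum1=102, sum2=29
  after byte 3 (0x23): sum1=137, sum2=166
  after byte 4 (0x3D): sum1=198, sum2=109
  after byte 5 (0x9E): sum1=101, sum2=210
Checksum = sum2·256 + sum1 = 210·256 + 101 = 53861 = 0xD265.

D265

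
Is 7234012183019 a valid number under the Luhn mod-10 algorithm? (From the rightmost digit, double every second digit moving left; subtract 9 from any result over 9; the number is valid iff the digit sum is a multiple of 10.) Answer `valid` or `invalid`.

From the right, keep odd positions and double even positions (subtract 9 from any doubled value over 9):
  doubled (positions 2,4,...): 2 6 2 2 8 4 → sum 24
  kept (positions 1,3,...): 9 0 8 2 0 3 7 → sum 29
Total = 53.
53 mod 10 = 3, so the number is invalid.

invalid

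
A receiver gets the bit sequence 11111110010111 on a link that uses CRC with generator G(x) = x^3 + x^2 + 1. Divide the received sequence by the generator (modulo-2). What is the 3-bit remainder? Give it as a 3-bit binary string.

Modulo-2 division of 11111110010111 by 1101:
  pos 0: 1111 XOR 1101 = 0010
  pos 2: 1011 XOR 1101 = 0110
  pos 3: 1101 XOR 1101 = 0000
  pos 9: 1011 XOR 1101 = 0110
  pos 10: 1101 XOR 1101 = 0000
Remainder = 000 (zero — the frame passes the CRC check).

000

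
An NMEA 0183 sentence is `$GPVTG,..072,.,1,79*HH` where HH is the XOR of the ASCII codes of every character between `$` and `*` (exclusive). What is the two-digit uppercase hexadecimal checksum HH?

76

XOR the ASCII codes of the payload characters:
  'G' = 0x47 → acc = 0x47
  'P' = 0x50 → acc = 0x17
  'V' = 0x56 → acc = 0x41
  'T' = 0x54 → acc = 0x15
  'G' = 0x47 → acc = 0x52
  ',' = 0x2C → acc = 0x7E
  '.' = 0x2E → acc = 0x50
  '.' = 0x2E → acc = 0x7E
  '0' = 0x30 → acc = 0x4E
  '7' = 0x37 → acc = 0x79
  '2' = 0x32 → acc = 0x4B
  ',' = 0x2C → acc = 0x67
  '.' = 0x2E → acc = 0x49
  ',' = 0x2C → acc = 0x65
  '1' = 0x31 → acc = 0x54
  ',' = 0x2C → acc = 0x78
  '7' = 0x37 → acc = 0x4F
  '9' = 0x39 → acc = 0x76
Checksum = 0x76.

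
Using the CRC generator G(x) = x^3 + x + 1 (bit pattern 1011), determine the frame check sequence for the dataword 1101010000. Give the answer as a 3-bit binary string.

Append 3 zeros: 1101010000000. Divide by 1011 (XOR where the leading bit is 1):
  pos 0: 1101 XOR 1011 = 0110
  pos 1: 1100 XOR 1011 = 0111
  pos 2: 1111 XOR 1011 = 0100
  pos 3: 1000 XOR 1011 = 0011
  pos 5: 1100 XOR 1011 = 0111
  pos 6: 1110 XOR 1011 = 0101
  pos 7: 1010 XOR 1011 = 0001
Remainder (last 3 bits) = 100. This is the CRC / FCS.

100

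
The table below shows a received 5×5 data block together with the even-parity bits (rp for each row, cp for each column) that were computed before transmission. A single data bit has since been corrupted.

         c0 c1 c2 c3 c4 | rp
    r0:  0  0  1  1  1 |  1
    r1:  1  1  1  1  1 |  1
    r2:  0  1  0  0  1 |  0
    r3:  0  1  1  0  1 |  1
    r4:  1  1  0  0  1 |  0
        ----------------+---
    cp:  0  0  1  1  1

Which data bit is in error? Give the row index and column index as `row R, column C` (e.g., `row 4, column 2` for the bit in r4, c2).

Recompute each row's even parity and compare to rp:
  r0: data parity 1, sent rp 1 → ok
  r1: data parity 1, sent rp 1 → ok
  r2: data parity 0, sent rp 0 → ok
  r3: data parity 1, sent rp 1 → ok
  r4: data parity 1, sent rp 0 → mismatch
Recompute each column's even parity and compare to cp:
  c0: data parity 0, sent cp 0 → ok
  c1: data parity 0, sent cp 0 → ok
  c2: data parity 1, sent cp 1 → ok
  c3: data parity 0, sent cp 1 → mismatch
  c4: data parity 1, sent cp 1 → ok
Exactly one row (r4) and one column (c3) fail → the flipped bit is at their intersection.

row 4, column 3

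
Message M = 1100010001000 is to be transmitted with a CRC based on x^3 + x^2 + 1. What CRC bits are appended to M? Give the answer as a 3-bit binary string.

Append 3 zeros: 1100010001000000. Divide by 1101 (XOR where the leading bit is 1):
  pos 0: 1100 XOR 1101 = 0001
  pos 3: 1010 XOR 1101 = 0111
  pos 4: 1110 XOR 1101 = 0011
  pos 6: 1101 XOR 1101 = 0000
Remainder (last 3 bits) = 000. This is the CRC / FCS.

000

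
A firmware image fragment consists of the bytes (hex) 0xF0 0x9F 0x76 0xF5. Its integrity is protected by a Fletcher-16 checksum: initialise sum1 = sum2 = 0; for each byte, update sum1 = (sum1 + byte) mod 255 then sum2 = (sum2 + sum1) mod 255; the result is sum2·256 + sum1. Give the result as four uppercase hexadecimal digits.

85FC

Running sums (mod 255):
  after byte 0 (0xF0): sum1=240, sum2=240
  after byte 1 (0x9F): sum1=144, sum2=129
  after byte 2 (0x76): sum1=7, sum2=136
  after byte 3 (0xF5): sum1=252, sum2=133
Checksum = sum2·256 + sum1 = 133·256 + 252 = 34300 = 0x85FC.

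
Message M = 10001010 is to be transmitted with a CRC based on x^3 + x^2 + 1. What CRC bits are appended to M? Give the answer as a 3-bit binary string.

100

Append 3 zeros: 10001010000. Divide by 1101 (XOR where the leading bit is 1):
  pos 0: 1000 XOR 1101 = 0101
  pos 1: 1011 XOR 1101 = 0110
  pos 2: 1100 XOR 1101 = 0001
  pos 5: 1100 XOR 1101 = 0001
Remainder (last 3 bits) = 100. This is the CRC / FCS.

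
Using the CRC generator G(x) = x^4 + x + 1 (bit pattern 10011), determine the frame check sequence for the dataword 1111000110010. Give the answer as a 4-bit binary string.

1110

Append 4 zeros: 11110001100100000. Divide by 10011 (XOR where the leading bit is 1):
  pos 0: 11110 XOR 10011 = 01101
  pos 1: 11010 XOR 10011 = 01001
  pos 2: 10010 XOR 10011 = 00001
  pos 6: 11100 XOR 10011 = 01111
  pos 7: 11111 XOR 10011 = 01100
  pos 8: 11000 XOR 10011 = 01011
  pos 9: 10110 XOR 10011 = 00101
  pos 11: 10100 XOR 10011 = 00111
Remainder (last 4 bits) = 1110. This is the CRC / FCS.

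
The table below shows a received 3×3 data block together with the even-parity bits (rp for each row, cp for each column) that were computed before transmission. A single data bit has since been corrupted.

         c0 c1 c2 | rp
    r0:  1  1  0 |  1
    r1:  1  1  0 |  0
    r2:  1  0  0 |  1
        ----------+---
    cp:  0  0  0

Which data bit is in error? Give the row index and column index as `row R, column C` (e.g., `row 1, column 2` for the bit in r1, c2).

Recompute each row's even parity and compare to rp:
  r0: data parity 0, sent rp 1 → mismatch
  r1: data parity 0, sent rp 0 → ok
  r2: data parity 1, sent rp 1 → ok
Recompute each column's even parity and compare to cp:
  c0: data parity 1, sent cp 0 → mismatch
  c1: data parity 0, sent cp 0 → ok
  c2: data parity 0, sent cp 0 → ok
Exactly one row (r0) and one column (c0) fail → the flipped bit is at their intersection.

row 0, column 0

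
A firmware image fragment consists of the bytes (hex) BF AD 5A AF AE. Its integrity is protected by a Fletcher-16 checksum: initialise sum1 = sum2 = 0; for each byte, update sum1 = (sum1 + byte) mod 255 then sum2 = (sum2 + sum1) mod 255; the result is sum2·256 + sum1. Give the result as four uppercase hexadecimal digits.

Running sums (mod 255):
  after byte 0 (BF): sum1=191, sum2=191
  after byte 1 (AD): sum1=109, sum2=45
  after byte 2 (5A): sum1=199, sum2=244
  after byte 3 (AF): sum1=119, sum2=108
  after byte 4 (AE): sum1=38, sum2=146
Checksum = sum2·256 + sum1 = 146·256 + 38 = 37414 = 0x9226.

9226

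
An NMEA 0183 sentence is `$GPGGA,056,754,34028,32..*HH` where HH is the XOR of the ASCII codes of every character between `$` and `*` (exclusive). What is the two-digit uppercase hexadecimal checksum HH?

6F

XOR the ASCII codes of the payload characters:
  'G' = 0x47 → acc = 0x47
  'P' = 0x50 → acc = 0x17
  'G' = 0x47 → acc = 0x50
  'G' = 0x47 → acc = 0x17
  'A' = 0x41 → acc = 0x56
  ',' = 0x2C → acc = 0x7A
  '0' = 0x30 → acc = 0x4A
  '5' = 0x35 → acc = 0x7F
  '6' = 0x36 → acc = 0x49
  ',' = 0x2C → acc = 0x65
  '7' = 0x37 → acc = 0x52
  '5' = 0x35 → acc = 0x67
  '4' = 0x34 → acc = 0x53
  ',' = 0x2C → acc = 0x7F
  '3' = 0x33 → acc = 0x4C
  '4' = 0x34 → acc = 0x78
  '0' = 0x30 → acc = 0x48
  '2' = 0x32 → acc = 0x7A
  '8' = 0x38 → acc = 0x42
  ',' = 0x2C → acc = 0x6E
  '3' = 0x33 → acc = 0x5D
  '2' = 0x32 → acc = 0x6F
  '.' = 0x2E → acc = 0x41
  '.' = 0x2E → acc = 0x6F
Checksum = 0x6F.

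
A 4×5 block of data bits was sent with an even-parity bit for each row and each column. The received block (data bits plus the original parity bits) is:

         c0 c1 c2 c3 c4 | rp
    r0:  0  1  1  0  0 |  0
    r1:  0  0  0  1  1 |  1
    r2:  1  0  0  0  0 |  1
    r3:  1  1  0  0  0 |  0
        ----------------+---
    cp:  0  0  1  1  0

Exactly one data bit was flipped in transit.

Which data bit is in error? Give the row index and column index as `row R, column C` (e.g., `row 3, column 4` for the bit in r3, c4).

Recompute each row's even parity and compare to rp:
  r0: data parity 0, sent rp 0 → ok
  r1: data parity 0, sent rp 1 → mismatch
  r2: data parity 1, sent rp 1 → ok
  r3: data parity 0, sent rp 0 → ok
Recompute each column's even parity and compare to cp:
  c0: data parity 0, sent cp 0 → ok
  c1: data parity 0, sent cp 0 → ok
  c2: data parity 1, sent cp 1 → ok
  c3: data parity 1, sent cp 1 → ok
  c4: data parity 1, sent cp 0 → mismatch
Exactly one row (r1) and one column (c4) fail → the flipped bit is at their intersection.

row 1, column 4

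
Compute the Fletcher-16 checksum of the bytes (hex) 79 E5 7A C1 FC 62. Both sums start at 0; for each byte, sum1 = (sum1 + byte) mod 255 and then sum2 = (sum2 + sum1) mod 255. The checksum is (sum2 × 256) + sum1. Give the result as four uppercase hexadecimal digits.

Running sums (mod 255):
  after byte 0 (79): sum1=121, sum2=121
  after byte 1 (E5): sum1=95, sum2=216
  after byte 2 (7A): sum1=217, sum2=178
  after byte 3 (C1): sum1=155, sum2=78
  after byte 4 (FC): sum1=152, sum2=230
  after byte 5 (62): sum1=250, sum2=225
Checksum = sum2·256 + sum1 = 225·256 + 250 = 57850 = 0xE1FA.

E1FA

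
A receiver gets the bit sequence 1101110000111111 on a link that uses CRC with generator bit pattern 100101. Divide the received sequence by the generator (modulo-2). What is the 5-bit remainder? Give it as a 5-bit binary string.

Modulo-2 division of 1101110000111111 by 100101:
  pos 0: 110111 XOR 100101 = 010010
  pos 1: 100100 XOR 100101 = 000001
  pos 6: 100011 XOR 100101 = 000110
  pos 9: 110111 XOR 100101 = 010010
  pos 10: 100101 XOR 100101 = 000000
Remainder = 00000 (zero — the frame passes the CRC check).

00000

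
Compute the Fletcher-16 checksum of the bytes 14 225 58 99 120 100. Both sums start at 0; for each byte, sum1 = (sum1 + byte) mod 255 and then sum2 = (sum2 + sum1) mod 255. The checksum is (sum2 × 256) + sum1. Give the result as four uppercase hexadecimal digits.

Running sums (mod 255):
  after byte 0 (14): sum1=14, sum2=14
  after byte 1 (225): sum1=239, sum2=253
  after byte 2 (58): sum1=42, sum2=40
  after byte 3 (99): sum1=141, sum2=181
  after byte 4 (120): sum1=6, sum2=187
  after byte 5 (100): sum1=106, sum2=38
Checksum = sum2·256 + sum1 = 38·256 + 106 = 9834 = 0x266A.

266A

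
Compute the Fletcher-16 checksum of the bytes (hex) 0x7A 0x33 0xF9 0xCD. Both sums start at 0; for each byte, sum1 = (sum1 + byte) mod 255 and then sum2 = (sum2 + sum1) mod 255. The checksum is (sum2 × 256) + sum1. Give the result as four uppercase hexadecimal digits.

4575

Running sums (mod 255):
  after byte 0 (0x7A): sum1=122, sum2=122
  after byte 1 (0x33): sum1=173, sum2=40
  after byte 2 (0xF9): sum1=167, sum2=207
  after byte 3 (0xCD): sum1=117, sum2=69
Checksum = sum2·256 + sum1 = 69·256 + 117 = 17781 = 0x4575.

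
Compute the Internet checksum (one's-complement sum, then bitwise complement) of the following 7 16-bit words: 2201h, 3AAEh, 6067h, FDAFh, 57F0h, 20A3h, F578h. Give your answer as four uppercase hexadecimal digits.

One's-complement addition (fold any carry out of bit 15 back into bit 0):
  0x2201 + 0x3AAE = 0x05CAF
  0x5CAF + 0x6067 = 0x0BD16
  0xBD16 + 0xFDAF = 0x1BAC5 → wrap carry → 0xBAC6
  0xBAC6 + 0x57F0 = 0x112B6 → wrap carry → 0x12B7
  0x12B7 + 0x20A3 = 0x0335A
  0x335A + 0xF578 = 0x128D2 → wrap carry → 0x28D3
One's-complement sum = 0x28D3.
Checksum = ~0x28D3 & 0xFFFF = 0xD72C.

D72C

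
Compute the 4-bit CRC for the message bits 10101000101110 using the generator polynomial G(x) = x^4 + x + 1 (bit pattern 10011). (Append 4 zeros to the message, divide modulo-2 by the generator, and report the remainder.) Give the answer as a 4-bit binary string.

0011

Append 4 zeros: 101010001011100000. Divide by 10011 (XOR where the leading bit is 1):
  pos 0: 10101 XOR 10011 = 00110
  pos 2: 11000 XOR 10011 = 01011
  pos 3: 10110 XOR 10011 = 00101
  pos 5: 10110 XOR 10011 = 00101
  pos 7: 10111 XOR 10011 = 00100
  pos 9: 10010 XOR 10011 = 00001
  pos 13: 10000 XOR 10011 = 00011
Remainder (last 4 bits) = 0011. This is the CRC / FCS.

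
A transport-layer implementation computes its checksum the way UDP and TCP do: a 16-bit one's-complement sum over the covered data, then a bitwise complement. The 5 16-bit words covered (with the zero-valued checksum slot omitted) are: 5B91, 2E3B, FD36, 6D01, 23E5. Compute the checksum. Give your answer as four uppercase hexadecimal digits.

E815

One's-complement addition (fold any carry out of bit 15 back into bit 0):
  0x5B91 + 0x2E3B = 0x089CC
  0x89CC + 0xFD36 = 0x18702 → wrap carry → 0x8703
  0x8703 + 0x6D01 = 0x0F404
  0xF404 + 0x23E5 = 0x117E9 → wrap carry → 0x17EA
One's-complement sum = 0x17EA.
Checksum = ~0x17EA & 0xFFFF = 0xE815.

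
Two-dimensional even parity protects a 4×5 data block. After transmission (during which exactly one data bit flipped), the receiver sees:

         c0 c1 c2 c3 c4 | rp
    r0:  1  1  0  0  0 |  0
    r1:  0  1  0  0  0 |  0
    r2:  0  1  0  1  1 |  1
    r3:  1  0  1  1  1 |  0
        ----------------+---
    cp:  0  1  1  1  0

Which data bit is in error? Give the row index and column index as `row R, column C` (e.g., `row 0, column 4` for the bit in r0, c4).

row 1, column 3

Recompute each row's even parity and compare to rp:
  r0: data parity 0, sent rp 0 → ok
  r1: data parity 1, sent rp 0 → mismatch
  r2: data parity 1, sent rp 1 → ok
  r3: data parity 0, sent rp 0 → ok
Recompute each column's even parity and compare to cp:
  c0: data parity 0, sent cp 0 → ok
  c1: data parity 1, sent cp 1 → ok
  c2: data parity 1, sent cp 1 → ok
  c3: data parity 0, sent cp 1 → mismatch
  c4: data parity 0, sent cp 0 → ok
Exactly one row (r1) and one column (c3) fail → the flipped bit is at their intersection.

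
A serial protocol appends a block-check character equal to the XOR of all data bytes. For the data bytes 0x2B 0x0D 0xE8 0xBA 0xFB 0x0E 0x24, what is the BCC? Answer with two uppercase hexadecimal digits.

A5

XOR the bytes together:
  start with 0x2B
  0x2B ⊕ 0x0D = 0x26
  0x26 ⊕ 0xE8 = 0xCE
  0xCE ⊕ 0xBA = 0x74
  0x74 ⊕ 0xFB = 0x8F
  0x8F ⊕ 0x0E = 0x81
  0x81 ⊕ 0x24 = 0xA5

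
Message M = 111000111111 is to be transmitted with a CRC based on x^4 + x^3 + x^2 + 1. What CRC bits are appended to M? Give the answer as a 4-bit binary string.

Append 4 zeros: 1110001111110000. Divide by 11101 (XOR where the leading bit is 1):
  pos 0: 11100 XOR 11101 = 00001
  pos 4: 10111 XOR 11101 = 01010
  pos 5: 10101 XOR 11101 = 01000
  pos 6: 10001 XOR 11101 = 01100
  pos 7: 11001 XOR 11101 = 00100
  pos 9: 10000 XOR 11101 = 01101
  pos 10: 11010 XOR 11101 = 00111
Remainder (last 4 bits) = 1110. This is the CRC / FCS.

1110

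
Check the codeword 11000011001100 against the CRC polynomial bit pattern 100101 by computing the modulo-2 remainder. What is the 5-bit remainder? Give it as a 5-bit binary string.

00000

Modulo-2 division of 11000011001100 by 100101:
  pos 0: 110000 XOR 100101 = 010101
  pos 1: 101011 XOR 100101 = 001110
  pos 3: 111010 XOR 100101 = 011111
  pos 4: 111110 XOR 100101 = 011011
  pos 5: 110111 XOR 100101 = 010010
  pos 6: 100101 XOR 100101 = 000000
Remainder = 00000 (zero — the frame passes the CRC check).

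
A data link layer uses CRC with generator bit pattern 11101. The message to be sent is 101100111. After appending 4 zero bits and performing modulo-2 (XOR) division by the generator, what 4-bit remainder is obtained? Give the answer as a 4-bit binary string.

1111

Append 4 zeros: 1011001110000. Divide by 11101 (XOR where the leading bit is 1):
  pos 0: 10110 XOR 11101 = 01011
  pos 1: 10110 XOR 11101 = 01011
  pos 2: 10111 XOR 11101 = 01010
  pos 3: 10101 XOR 11101 = 01000
  pos 4: 10001 XOR 11101 = 01100
  pos 5: 11000 XOR 11101 = 00101
  pos 7: 10100 XOR 11101 = 01001
  pos 8: 10010 XOR 11101 = 01111
Remainder (last 4 bits) = 1111. This is the CRC / FCS.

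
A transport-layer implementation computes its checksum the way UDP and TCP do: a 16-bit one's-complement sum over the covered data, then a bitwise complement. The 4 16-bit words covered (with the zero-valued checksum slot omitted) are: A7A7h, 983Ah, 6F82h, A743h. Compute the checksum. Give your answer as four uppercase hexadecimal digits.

A957

One's-complement addition (fold any carry out of bit 15 back into bit 0):
  0xA7A7 + 0x983A = 0x13FE1 → wrap carry → 0x3FE2
  0x3FE2 + 0x6F82 = 0x0AF64
  0xAF64 + 0xA743 = 0x156A7 → wrap carry → 0x56A8
One's-complement sum = 0x56A8.
Checksum = ~0x56A8 & 0xFFFF = 0xA957.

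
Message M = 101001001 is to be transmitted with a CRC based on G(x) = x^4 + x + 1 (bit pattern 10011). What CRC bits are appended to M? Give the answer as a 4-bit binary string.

Append 4 zeros: 1010010010000. Divide by 10011 (XOR where the leading bit is 1):
  pos 0: 10100 XOR 10011 = 00111
  pos 2: 11110 XOR 10011 = 01101
  pos 3: 11010 XOR 10011 = 01001
  pos 4: 10011 XOR 10011 = 00000
Remainder (last 4 bits) = 0000. This is the CRC / FCS.

0000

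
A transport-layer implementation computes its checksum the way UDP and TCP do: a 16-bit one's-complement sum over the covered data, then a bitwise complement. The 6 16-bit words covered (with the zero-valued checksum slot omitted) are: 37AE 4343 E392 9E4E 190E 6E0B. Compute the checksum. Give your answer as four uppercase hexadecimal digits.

One's-complement addition (fold any carry out of bit 15 back into bit 0):
  0x37AE + 0x4343 = 0x07AF1
  0x7AF1 + 0xE392 = 0x15E83 → wrap carry → 0x5E84
  0x5E84 + 0x9E4E = 0x0FCD2
  0xFCD2 + 0x190E = 0x115E0 → wrap carry → 0x15E1
  0x15E1 + 0x6E0B = 0x083EC
One's-complement sum = 0x83EC.
Checksum = ~0x83EC & 0xFFFF = 0x7C13.

7C13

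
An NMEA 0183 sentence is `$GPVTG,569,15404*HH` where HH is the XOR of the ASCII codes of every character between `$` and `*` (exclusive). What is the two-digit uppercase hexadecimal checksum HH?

XOR the ASCII codes of the payload characters:
  'G' = 0x47 → acc = 0x47
  'P' = 0x50 → acc = 0x17
  'V' = 0x56 → acc = 0x41
  'T' = 0x54 → acc = 0x15
  'G' = 0x47 → acc = 0x52
  ',' = 0x2C → acc = 0x7E
  '5' = 0x35 → acc = 0x4B
  '6' = 0x36 → acc = 0x7D
  '9' = 0x39 → acc = 0x44
  ',' = 0x2C → acc = 0x68
  '1' = 0x31 → acc = 0x59
  '5' = 0x35 → acc = 0x6C
  '4' = 0x34 → acc = 0x58
  '0' = 0x30 → acc = 0x68
  '4' = 0x34 → acc = 0x5C
Checksum = 0x5C.

5C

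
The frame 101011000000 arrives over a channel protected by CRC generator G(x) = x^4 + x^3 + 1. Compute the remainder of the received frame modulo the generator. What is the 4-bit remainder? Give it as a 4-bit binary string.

0000

Modulo-2 division of 101011000000 by 11001:
  pos 0: 10101 XOR 11001 = 01100
  pos 1: 11001 XOR 11001 = 00000
Remainder = 0000 (zero — the frame passes the CRC check).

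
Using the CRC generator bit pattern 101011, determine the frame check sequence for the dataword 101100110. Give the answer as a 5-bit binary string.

10000

Append 5 zeros: 10110011000000. Divide by 101011 (XOR where the leading bit is 1):
  pos 0: 101100 XOR 101011 = 000111
  pos 3: 111110 XOR 101011 = 010101
  pos 4: 101010 XOR 101011 = 000001
Remainder (last 5 bits) = 10000. This is the CRC / FCS.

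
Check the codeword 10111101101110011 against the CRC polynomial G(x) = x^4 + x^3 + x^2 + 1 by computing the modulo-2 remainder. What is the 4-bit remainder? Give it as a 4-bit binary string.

0000

Modulo-2 division of 10111101101110011 by 11101:
  pos 0: 10111 XOR 11101 = 01010
  pos 1: 10101 XOR 11101 = 01000
  pos 2: 10000 XOR 11101 = 01101
  pos 3: 11011 XOR 11101 = 00110
  pos 5: 11010 XOR 11101 = 00111
  pos 7: 11111 XOR 11101 = 00010
  pos 10: 10100 XOR 11101 = 01001
  pos 11: 10011 XOR 11101 = 01110
  pos 12: 11101 XOR 11101 = 00000
Remainder = 0000 (zero — the frame passes the CRC check).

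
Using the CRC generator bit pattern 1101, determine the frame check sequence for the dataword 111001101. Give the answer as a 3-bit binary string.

110

Append 3 zeros: 111001101000. Divide by 1101 (XOR where the leading bit is 1):
  pos 0: 1110 XOR 1101 = 0011
  pos 2: 1101 XOR 1101 = 0000
  pos 6: 1010 XOR 1101 = 0111
  pos 7: 1110 XOR 1101 = 0011
Remainder (last 3 bits) = 110. This is the CRC / FCS.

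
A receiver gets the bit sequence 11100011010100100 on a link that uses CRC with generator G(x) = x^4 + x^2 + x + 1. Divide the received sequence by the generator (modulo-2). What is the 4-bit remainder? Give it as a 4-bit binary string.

Modulo-2 division of 11100011010100100 by 10111:
  pos 0: 11100 XOR 10111 = 01011
  pos 1: 10110 XOR 10111 = 00001
  pos 5: 11101 XOR 10111 = 01010
  pos 6: 10100 XOR 10111 = 00011
  pos 9: 11100 XOR 10111 = 01011
  pos 10: 10111 XOR 10111 = 00000
Remainder = 0000 (zero — the frame passes the CRC check).

0000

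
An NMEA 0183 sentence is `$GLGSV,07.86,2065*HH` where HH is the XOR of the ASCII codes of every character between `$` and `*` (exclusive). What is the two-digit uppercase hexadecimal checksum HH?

6F

XOR the ASCII codes of the payload characters:
  'G' = 0x47 → acc = 0x47
  'L' = 0x4C → acc = 0x0B
  'G' = 0x47 → acc = 0x4C
  'S' = 0x53 → acc = 0x1F
  'V' = 0x56 → acc = 0x49
  ',' = 0x2C → acc = 0x65
  '0' = 0x30 → acc = 0x55
  '7' = 0x37 → acc = 0x62
  '.' = 0x2E → acc = 0x4C
  '8' = 0x38 → acc = 0x74
  '6' = 0x36 → acc = 0x42
  ',' = 0x2C → acc = 0x6E
  '2' = 0x32 → acc = 0x5C
  '0' = 0x30 → acc = 0x6C
  '6' = 0x36 → acc = 0x5A
  '5' = 0x35 → acc = 0x6F
Checksum = 0x6F.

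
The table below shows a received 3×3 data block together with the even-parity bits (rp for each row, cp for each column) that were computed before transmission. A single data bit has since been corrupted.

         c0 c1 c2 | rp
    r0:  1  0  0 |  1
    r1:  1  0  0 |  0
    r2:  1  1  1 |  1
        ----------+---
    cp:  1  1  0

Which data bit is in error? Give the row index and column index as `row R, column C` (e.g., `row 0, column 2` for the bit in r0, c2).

row 1, column 2

Recompute each row's even parity and compare to rp:
  r0: data parity 1, sent rp 1 → ok
  r1: data parity 1, sent rp 0 → mismatch
  r2: data parity 1, sent rp 1 → ok
Recompute each column's even parity and compare to cp:
  c0: data parity 1, sent cp 1 → ok
  c1: data parity 1, sent cp 1 → ok
  c2: data parity 1, sent cp 0 → mismatch
Exactly one row (r1) and one column (c2) fail → the flipped bit is at their intersection.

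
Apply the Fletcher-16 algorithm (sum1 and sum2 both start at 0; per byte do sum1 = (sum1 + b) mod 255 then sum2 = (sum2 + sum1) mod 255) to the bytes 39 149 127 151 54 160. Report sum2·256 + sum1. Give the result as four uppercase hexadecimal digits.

Running sums (mod 255):
  after byte 0 (39): sum1=39, sum2=39
  after byte 1 (149): sum1=188, sum2=227
  after byte 2 (127): sum1=60, sum2=32
  after byte 3 (151): sum1=211, sum2=243
  after byte 4 (54): sum1=10, sum2=253
  after byte 5 (160): sum1=170, sum2=168
Checksum = sum2·256 + sum1 = 168·256 + 170 = 43178 = 0xA8AA.

A8AA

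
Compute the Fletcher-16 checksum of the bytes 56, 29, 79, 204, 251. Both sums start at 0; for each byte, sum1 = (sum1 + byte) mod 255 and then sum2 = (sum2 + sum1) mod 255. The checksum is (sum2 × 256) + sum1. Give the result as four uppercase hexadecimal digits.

116D

Running sums (mod 255):
  after byte 0 (56): sum1=56, sum2=56
  after byte 1 (29): sum1=85, sum2=141
  after byte 2 (79): sum1=164, sum2=50
  after byte 3 (204): sum1=113, sum2=163
  after byte 4 (251): sum1=109, sum2=17
Checksum = sum2·256 + sum1 = 17·256 + 109 = 4461 = 0x116D.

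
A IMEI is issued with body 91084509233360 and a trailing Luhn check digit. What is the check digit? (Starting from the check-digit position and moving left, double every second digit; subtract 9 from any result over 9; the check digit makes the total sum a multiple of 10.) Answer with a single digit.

Partial digits right→left: 0 6 3 3 3 2 9 0 5 4 8 0 1 9
Double every second digit counting from the check-digit position (so the 1st, 3rd, 5th, ... of the partial from the right).
  doubled (with −9 where >9): 0 6 6 9 1 7 2 → sum 31
  kept as-is: 6 3 2 0 4 0 9 → sum 24
Total = 31 + 24 = 55.
Check digit = (10 − (55 mod 10)) mod 10 = 5.

5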